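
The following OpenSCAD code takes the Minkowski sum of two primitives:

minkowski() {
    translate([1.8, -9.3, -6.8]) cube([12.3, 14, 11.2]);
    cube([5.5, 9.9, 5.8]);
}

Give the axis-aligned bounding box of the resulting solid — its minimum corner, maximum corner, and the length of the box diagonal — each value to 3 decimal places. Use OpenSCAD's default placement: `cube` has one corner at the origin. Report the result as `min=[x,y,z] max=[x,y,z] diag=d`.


min=[1.800,-9.300,-6.800] max=[19.600,14.600,10.200] diag=34.308

A = translate([1.8, -9.3, -6.8]) cube([12.3, 14, 11.2]) → bbox [1.8,-9.3,-6.8] .. [14.1,4.7,4.4]
B = cube([5.5, 9.9, 5.8]) → bbox [0,0,0] .. [5.5,9.9,5.8]
lo = A.lo+B.lo = [1.8+0, -9.3+0, -6.8+0] = [1.800,-9.300,-6.800]
hi = A.hi+B.hi = [14.1+5.5, 4.7+9.9, 4.4+5.8] = [19.600,14.600,10.200]
diag = √(17.8²+23.9²+17²) = √1177.05 = 34.308


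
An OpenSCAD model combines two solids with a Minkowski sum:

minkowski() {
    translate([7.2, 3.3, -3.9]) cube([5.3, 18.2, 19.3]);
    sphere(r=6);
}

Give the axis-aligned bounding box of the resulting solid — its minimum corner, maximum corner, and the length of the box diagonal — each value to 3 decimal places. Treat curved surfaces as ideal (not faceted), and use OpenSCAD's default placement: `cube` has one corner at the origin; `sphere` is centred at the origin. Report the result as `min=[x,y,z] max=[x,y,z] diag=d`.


A = translate([7.2, 3.3, -3.9]) cube([5.3, 18.2, 19.3]) → bbox [7.2,3.3,-3.9] .. [12.5,21.5,15.4]
B = sphere(r=6) → bbox [-6,-6,-6] .. [6,6,6]
lo = A.lo+B.lo = [7.2-6, 3.3-6, -3.9-6] = [1.200,-2.700,-9.900]
hi = A.hi+B.hi = [12.5+6, 21.5+6, 15.4+6] = [18.500,27.500,21.400]
diag = √(17.3²+30.2²+31.3²) = √2191.02 = 46.808

min=[1.200,-2.700,-9.900] max=[18.500,27.500,21.400] diag=46.808


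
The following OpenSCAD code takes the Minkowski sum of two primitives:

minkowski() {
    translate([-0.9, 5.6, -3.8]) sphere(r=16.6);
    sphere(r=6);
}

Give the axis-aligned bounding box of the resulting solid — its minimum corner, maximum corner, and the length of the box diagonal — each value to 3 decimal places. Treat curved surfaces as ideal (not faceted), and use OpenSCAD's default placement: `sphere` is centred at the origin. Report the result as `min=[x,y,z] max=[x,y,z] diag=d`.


min=[-23.500,-17.000,-26.400] max=[21.700,28.200,18.800] diag=78.289

A = translate([-0.9, 5.6, -3.8]) sphere(r=16.6) → bbox [-17.5,-11,-20.4] .. [15.7,22.2,12.8]
B = sphere(r=6) → bbox [-6,-6,-6] .. [6,6,6]
lo = A.lo+B.lo = [-17.5-6, -11-6, -20.4-6] = [-23.500,-17.000,-26.400]
hi = A.hi+B.hi = [15.7+6, 22.2+6, 12.8+6] = [21.700,28.200,18.800]
diag = √(45.2²+45.2²+45.2²) = √6129.12 = 78.289


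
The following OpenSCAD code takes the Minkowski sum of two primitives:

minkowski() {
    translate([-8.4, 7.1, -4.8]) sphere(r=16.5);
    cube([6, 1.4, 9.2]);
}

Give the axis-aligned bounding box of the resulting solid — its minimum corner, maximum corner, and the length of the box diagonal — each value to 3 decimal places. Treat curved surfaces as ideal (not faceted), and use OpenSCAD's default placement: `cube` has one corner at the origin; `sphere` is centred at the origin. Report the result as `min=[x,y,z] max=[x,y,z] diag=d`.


min=[-24.900,-9.400,-21.300] max=[14.100,25.000,20.900] diag=66.972

A = translate([-8.4, 7.1, -4.8]) sphere(r=16.5) → bbox [-24.9,-9.4,-21.3] .. [8.1,23.6,11.7]
B = cube([6, 1.4, 9.2]) → bbox [0,0,0] .. [6,1.4,9.2]
lo = A.lo+B.lo = [-24.9+0, -9.4+0, -21.3+0] = [-24.900,-9.400,-21.300]
hi = A.hi+B.hi = [8.1+6, 23.6+1.4, 11.7+9.2] = [14.100,25.000,20.900]
diag = √(39²+34.4²+42.2²) = √4485.2 = 66.972


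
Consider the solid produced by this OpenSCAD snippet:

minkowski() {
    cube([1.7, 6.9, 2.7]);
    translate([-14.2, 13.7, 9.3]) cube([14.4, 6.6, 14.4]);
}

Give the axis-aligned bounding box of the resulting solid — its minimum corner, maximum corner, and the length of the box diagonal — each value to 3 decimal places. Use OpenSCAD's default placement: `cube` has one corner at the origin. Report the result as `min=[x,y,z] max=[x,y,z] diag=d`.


min=[-14.200,13.700,9.300] max=[1.900,27.200,26.400] diag=27.090

A = translate([-14.2, 13.7, 9.3]) cube([14.4, 6.6, 14.4]) → bbox [-14.2,13.7,9.3] .. [0.2,20.3,23.7]
B = cube([1.7, 6.9, 2.7]) → bbox [0,0,0] .. [1.7,6.9,2.7]
lo = A.lo+B.lo = [-14.2+0, 13.7+0, 9.3+0] = [-14.200,13.700,9.300]
hi = A.hi+B.hi = [0.2+1.7, 20.3+6.9, 23.7+2.7] = [1.900,27.200,26.400]
diag = √(16.1²+13.5²+17.1²) = √733.87 = 27.090


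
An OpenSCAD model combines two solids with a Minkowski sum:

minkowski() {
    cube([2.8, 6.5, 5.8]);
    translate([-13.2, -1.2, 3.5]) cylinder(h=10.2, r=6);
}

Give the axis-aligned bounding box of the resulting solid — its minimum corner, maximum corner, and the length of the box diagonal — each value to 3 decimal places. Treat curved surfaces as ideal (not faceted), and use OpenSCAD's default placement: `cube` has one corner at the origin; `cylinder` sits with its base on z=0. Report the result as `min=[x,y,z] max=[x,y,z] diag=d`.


min=[-19.200,-7.200,3.500] max=[-4.400,11.300,19.500] diag=28.588

A = translate([-13.2, -1.2, 3.5]) cylinder(h=10.2, r=6) → bbox [-19.2,-7.2,3.5] .. [-7.2,4.8,13.7]
B = cube([2.8, 6.5, 5.8]) → bbox [0,0,0] .. [2.8,6.5,5.8]
lo = A.lo+B.lo = [-19.2+0, -7.2+0, 3.5+0] = [-19.200,-7.200,3.500]
hi = A.hi+B.hi = [-7.2+2.8, 4.8+6.5, 13.7+5.8] = [-4.400,11.300,19.500]
diag = √(14.8²+18.5²+16²) = √817.29 = 28.588


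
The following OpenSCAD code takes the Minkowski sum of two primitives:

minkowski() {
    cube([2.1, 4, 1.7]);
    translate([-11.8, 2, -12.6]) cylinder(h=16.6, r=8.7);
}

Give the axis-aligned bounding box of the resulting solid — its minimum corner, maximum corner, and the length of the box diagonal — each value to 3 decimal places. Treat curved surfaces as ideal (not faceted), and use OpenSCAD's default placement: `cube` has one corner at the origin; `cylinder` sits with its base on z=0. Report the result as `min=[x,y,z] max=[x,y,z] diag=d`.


A = translate([-11.8, 2, -12.6]) cylinder(h=16.6, r=8.7) → bbox [-20.5,-6.7,-12.6] .. [-3.1,10.7,4]
B = cube([2.1, 4, 1.7]) → bbox [0,0,0] .. [2.1,4,1.7]
lo = A.lo+B.lo = [-20.5+0, -6.7+0, -12.6+0] = [-20.500,-6.700,-12.600]
hi = A.hi+B.hi = [-3.1+2.1, 10.7+4, 4+1.7] = [-1.000,14.700,5.700]
diag = √(19.5²+21.4²+18.3²) = √1173.1 = 34.251

min=[-20.500,-6.700,-12.600] max=[-1.000,14.700,5.700] diag=34.251


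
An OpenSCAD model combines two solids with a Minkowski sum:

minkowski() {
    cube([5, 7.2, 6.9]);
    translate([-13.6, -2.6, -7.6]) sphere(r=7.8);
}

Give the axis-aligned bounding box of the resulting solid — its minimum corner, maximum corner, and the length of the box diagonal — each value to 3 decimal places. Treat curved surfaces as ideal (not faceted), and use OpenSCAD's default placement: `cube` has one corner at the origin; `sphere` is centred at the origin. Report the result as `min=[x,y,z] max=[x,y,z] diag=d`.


min=[-21.400,-10.400,-15.400] max=[-0.800,12.400,7.100] diag=38.085

A = translate([-13.6, -2.6, -7.6]) sphere(r=7.8) → bbox [-21.4,-10.4,-15.4] .. [-5.8,5.2,0.2]
B = cube([5, 7.2, 6.9]) → bbox [0,0,0] .. [5,7.2,6.9]
lo = A.lo+B.lo = [-21.4+0, -10.4+0, -15.4+0] = [-21.400,-10.400,-15.400]
hi = A.hi+B.hi = [-5.8+5, 5.2+7.2, 0.2+6.9] = [-0.800,12.400,7.100]
diag = √(20.6²+22.8²+22.5²) = √1450.45 = 38.085


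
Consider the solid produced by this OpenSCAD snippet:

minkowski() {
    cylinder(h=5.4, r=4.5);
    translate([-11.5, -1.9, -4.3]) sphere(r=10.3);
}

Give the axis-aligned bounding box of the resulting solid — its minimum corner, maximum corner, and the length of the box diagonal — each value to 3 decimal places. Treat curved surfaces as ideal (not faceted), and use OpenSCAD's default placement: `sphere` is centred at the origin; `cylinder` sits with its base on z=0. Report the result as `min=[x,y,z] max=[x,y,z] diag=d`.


A = translate([-11.5, -1.9, -4.3]) sphere(r=10.3) → bbox [-21.8,-12.2,-14.6] .. [-1.2,8.4,6]
B = cylinder(h=5.4, r=4.5) → bbox [-4.5,-4.5,0] .. [4.5,4.5,5.4]
lo = A.lo+B.lo = [-21.8-4.5, -12.2-4.5, -14.6+0] = [-26.300,-16.700,-14.600]
hi = A.hi+B.hi = [-1.2+4.5, 8.4+4.5, 6+5.4] = [3.300,12.900,11.400]
diag = √(29.6²+29.6²+26²) = √2428.32 = 49.278

min=[-26.300,-16.700,-14.600] max=[3.300,12.900,11.400] diag=49.278


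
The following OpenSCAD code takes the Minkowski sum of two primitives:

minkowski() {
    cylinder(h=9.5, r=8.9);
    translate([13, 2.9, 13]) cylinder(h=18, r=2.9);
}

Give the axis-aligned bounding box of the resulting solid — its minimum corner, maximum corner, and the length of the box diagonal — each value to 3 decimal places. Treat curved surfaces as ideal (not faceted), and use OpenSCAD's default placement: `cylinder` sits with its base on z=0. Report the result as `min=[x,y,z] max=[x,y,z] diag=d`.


A = translate([13, 2.9, 13]) cylinder(h=18, r=2.9) → bbox [10.1,0,13] .. [15.9,5.8,31]
B = cylinder(h=9.5, r=8.9) → bbox [-8.9,-8.9,0] .. [8.9,8.9,9.5]
lo = A.lo+B.lo = [10.1-8.9, 0-8.9, 13+0] = [1.200,-8.900,13.000]
hi = A.hi+B.hi = [15.9+8.9, 5.8+8.9, 31+9.5] = [24.800,14.700,40.500]
diag = √(23.6²+23.6²+27.5²) = √1870.17 = 43.245

min=[1.200,-8.900,13.000] max=[24.800,14.700,40.500] diag=43.245


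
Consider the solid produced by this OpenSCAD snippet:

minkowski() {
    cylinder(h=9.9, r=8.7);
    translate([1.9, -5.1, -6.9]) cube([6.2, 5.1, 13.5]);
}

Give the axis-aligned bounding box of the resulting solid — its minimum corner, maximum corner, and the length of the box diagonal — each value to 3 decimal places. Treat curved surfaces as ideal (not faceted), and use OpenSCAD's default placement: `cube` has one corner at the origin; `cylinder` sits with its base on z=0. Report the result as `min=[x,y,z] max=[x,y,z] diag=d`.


min=[-6.800,-13.800,-6.900] max=[16.800,8.700,16.500] diag=40.134

A = translate([1.9, -5.1, -6.9]) cube([6.2, 5.1, 13.5]) → bbox [1.9,-5.1,-6.9] .. [8.1,0,6.6]
B = cylinder(h=9.9, r=8.7) → bbox [-8.7,-8.7,0] .. [8.7,8.7,9.9]
lo = A.lo+B.lo = [1.9-8.7, -5.1-8.7, -6.9+0] = [-6.800,-13.800,-6.900]
hi = A.hi+B.hi = [8.1+8.7, 0+8.7, 6.6+9.9] = [16.800,8.700,16.500]
diag = √(23.6²+22.5²+23.4²) = √1610.77 = 40.134


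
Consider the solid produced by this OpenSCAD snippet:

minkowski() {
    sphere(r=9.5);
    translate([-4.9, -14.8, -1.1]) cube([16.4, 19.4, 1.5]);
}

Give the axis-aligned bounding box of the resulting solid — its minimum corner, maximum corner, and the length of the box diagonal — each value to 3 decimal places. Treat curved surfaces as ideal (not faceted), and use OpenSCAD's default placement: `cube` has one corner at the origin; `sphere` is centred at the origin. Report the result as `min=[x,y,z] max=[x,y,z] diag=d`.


A = translate([-4.9, -14.8, -1.1]) cube([16.4, 19.4, 1.5]) → bbox [-4.9,-14.8,-1.1] .. [11.5,4.6,0.4]
B = sphere(r=9.5) → bbox [-9.5,-9.5,-9.5] .. [9.5,9.5,9.5]
lo = A.lo+B.lo = [-4.9-9.5, -14.8-9.5, -1.1-9.5] = [-14.400,-24.300,-10.600]
hi = A.hi+B.hi = [11.5+9.5, 4.6+9.5, 0.4+9.5] = [21.000,14.100,9.900]
diag = √(35.4²+38.4²+20.5²) = √3147.97 = 56.107

min=[-14.400,-24.300,-10.600] max=[21.000,14.100,9.900] diag=56.107


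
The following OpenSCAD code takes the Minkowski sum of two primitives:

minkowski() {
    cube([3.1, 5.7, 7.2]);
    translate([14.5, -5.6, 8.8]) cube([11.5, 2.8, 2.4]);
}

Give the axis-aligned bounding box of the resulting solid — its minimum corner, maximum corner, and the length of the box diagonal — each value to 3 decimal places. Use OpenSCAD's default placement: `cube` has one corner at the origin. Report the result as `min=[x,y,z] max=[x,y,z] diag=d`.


A = translate([14.5, -5.6, 8.8]) cube([11.5, 2.8, 2.4]) → bbox [14.5,-5.6,8.8] .. [26,-2.8,11.2]
B = cube([3.1, 5.7, 7.2]) → bbox [0,0,0] .. [3.1,5.7,7.2]
lo = A.lo+B.lo = [14.5+0, -5.6+0, 8.8+0] = [14.500,-5.600,8.800]
hi = A.hi+B.hi = [26+3.1, -2.8+5.7, 11.2+7.2] = [29.100,2.900,18.400]
diag = √(14.6²+8.5²+9.6²) = √377.57 = 19.431

min=[14.500,-5.600,8.800] max=[29.100,2.900,18.400] diag=19.431


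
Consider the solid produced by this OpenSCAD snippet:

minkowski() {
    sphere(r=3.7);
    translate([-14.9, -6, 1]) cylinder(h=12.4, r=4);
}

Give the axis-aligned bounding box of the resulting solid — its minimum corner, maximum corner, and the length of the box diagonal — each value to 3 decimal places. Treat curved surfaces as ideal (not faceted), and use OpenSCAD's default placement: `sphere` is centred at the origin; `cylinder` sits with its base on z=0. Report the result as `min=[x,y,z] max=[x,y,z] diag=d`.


A = translate([-14.9, -6, 1]) cylinder(h=12.4, r=4) → bbox [-18.9,-10,1] .. [-10.9,-2,13.4]
B = sphere(r=3.7) → bbox [-3.7,-3.7,-3.7] .. [3.7,3.7,3.7]
lo = A.lo+B.lo = [-18.9-3.7, -10-3.7, 1-3.7] = [-22.600,-13.700,-2.700]
hi = A.hi+B.hi = [-10.9+3.7, -2+3.7, 13.4+3.7] = [-7.200,1.700,17.100]
diag = √(15.4²+15.4²+19.8²) = √866.36 = 29.434

min=[-22.600,-13.700,-2.700] max=[-7.200,1.700,17.100] diag=29.434


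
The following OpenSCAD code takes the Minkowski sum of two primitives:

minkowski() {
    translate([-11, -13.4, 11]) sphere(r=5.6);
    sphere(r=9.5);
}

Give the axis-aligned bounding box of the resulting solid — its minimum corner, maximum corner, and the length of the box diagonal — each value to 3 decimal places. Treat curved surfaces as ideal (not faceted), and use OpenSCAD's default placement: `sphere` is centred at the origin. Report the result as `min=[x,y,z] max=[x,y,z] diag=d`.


min=[-26.100,-28.500,-4.100] max=[4.100,1.700,26.100] diag=52.308

A = translate([-11, -13.4, 11]) sphere(r=5.6) → bbox [-16.6,-19,5.4] .. [-5.4,-7.8,16.6]
B = sphere(r=9.5) → bbox [-9.5,-9.5,-9.5] .. [9.5,9.5,9.5]
lo = A.lo+B.lo = [-16.6-9.5, -19-9.5, 5.4-9.5] = [-26.100,-28.500,-4.100]
hi = A.hi+B.hi = [-5.4+9.5, -7.8+9.5, 16.6+9.5] = [4.100,1.700,26.100]
diag = √(30.2²+30.2²+30.2²) = √2736.12 = 52.308


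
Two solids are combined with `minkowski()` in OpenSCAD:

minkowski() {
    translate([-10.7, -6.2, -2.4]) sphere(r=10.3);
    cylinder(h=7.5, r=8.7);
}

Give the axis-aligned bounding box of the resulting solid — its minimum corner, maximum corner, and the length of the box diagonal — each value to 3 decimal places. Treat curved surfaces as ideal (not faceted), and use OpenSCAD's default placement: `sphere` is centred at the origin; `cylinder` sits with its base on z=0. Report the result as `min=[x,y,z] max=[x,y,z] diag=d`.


min=[-29.700,-25.200,-12.700] max=[8.300,12.800,15.400] diag=60.643

A = translate([-10.7, -6.2, -2.4]) sphere(r=10.3) → bbox [-21,-16.5,-12.7] .. [-0.4,4.1,7.9]
B = cylinder(h=7.5, r=8.7) → bbox [-8.7,-8.7,0] .. [8.7,8.7,7.5]
lo = A.lo+B.lo = [-21-8.7, -16.5-8.7, -12.7+0] = [-29.700,-25.200,-12.700]
hi = A.hi+B.hi = [-0.4+8.7, 4.1+8.7, 7.9+7.5] = [8.300,12.800,15.400]
diag = √(38²+38²+28.1²) = √3677.61 = 60.643


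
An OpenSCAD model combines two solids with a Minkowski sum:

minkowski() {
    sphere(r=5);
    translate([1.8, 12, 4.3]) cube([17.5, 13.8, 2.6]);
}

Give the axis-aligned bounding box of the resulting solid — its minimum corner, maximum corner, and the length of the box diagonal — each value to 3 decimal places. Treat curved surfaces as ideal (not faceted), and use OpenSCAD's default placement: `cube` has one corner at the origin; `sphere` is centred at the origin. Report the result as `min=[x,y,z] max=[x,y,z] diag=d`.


min=[-3.200,7.000,-0.700] max=[24.300,30.800,11.900] diag=38.490

A = translate([1.8, 12, 4.3]) cube([17.5, 13.8, 2.6]) → bbox [1.8,12,4.3] .. [19.3,25.8,6.9]
B = sphere(r=5) → bbox [-5,-5,-5] .. [5,5,5]
lo = A.lo+B.lo = [1.8-5, 12-5, 4.3-5] = [-3.200,7.000,-0.700]
hi = A.hi+B.hi = [19.3+5, 25.8+5, 6.9+5] = [24.300,30.800,11.900]
diag = √(27.5²+23.8²+12.6²) = √1481.45 = 38.490


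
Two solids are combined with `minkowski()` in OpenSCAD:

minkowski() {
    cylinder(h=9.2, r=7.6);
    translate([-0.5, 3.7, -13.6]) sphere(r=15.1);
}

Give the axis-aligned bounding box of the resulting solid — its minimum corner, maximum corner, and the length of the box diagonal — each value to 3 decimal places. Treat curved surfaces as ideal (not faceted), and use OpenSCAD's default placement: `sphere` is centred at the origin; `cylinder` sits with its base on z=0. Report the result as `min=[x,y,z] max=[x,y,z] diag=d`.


min=[-23.200,-19.000,-28.700] max=[22.200,26.400,10.700] diag=75.330

A = translate([-0.5, 3.7, -13.6]) sphere(r=15.1) → bbox [-15.6,-11.4,-28.7] .. [14.6,18.8,1.5]
B = cylinder(h=9.2, r=7.6) → bbox [-7.6,-7.6,0] .. [7.6,7.6,9.2]
lo = A.lo+B.lo = [-15.6-7.6, -11.4-7.6, -28.7+0] = [-23.200,-19.000,-28.700]
hi = A.hi+B.hi = [14.6+7.6, 18.8+7.6, 1.5+9.2] = [22.200,26.400,10.700]
diag = √(45.4²+45.4²+39.4²) = √5674.68 = 75.330


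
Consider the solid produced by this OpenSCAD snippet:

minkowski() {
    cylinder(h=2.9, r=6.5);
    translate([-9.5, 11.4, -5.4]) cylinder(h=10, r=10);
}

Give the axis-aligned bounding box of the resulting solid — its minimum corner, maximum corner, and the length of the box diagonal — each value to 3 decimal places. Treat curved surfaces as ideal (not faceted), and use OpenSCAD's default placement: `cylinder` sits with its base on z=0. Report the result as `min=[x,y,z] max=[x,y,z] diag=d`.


min=[-26.000,-5.100,-5.400] max=[7.000,27.900,7.500] diag=48.419

A = translate([-9.5, 11.4, -5.4]) cylinder(h=10, r=10) → bbox [-19.5,1.4,-5.4] .. [0.5,21.4,4.6]
B = cylinder(h=2.9, r=6.5) → bbox [-6.5,-6.5,0] .. [6.5,6.5,2.9]
lo = A.lo+B.lo = [-19.5-6.5, 1.4-6.5, -5.4+0] = [-26.000,-5.100,-5.400]
hi = A.hi+B.hi = [0.5+6.5, 21.4+6.5, 4.6+2.9] = [7.000,27.900,7.500]
diag = √(33²+33²+12.9²) = √2344.41 = 48.419


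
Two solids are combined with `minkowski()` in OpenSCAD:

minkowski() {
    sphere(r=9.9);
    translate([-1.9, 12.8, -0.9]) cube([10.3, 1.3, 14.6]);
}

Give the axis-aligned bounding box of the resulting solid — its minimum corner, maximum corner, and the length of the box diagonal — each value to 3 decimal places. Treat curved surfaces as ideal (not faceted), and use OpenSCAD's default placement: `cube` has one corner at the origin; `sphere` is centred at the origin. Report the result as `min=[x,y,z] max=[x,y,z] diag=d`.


A = translate([-1.9, 12.8, -0.9]) cube([10.3, 1.3, 14.6]) → bbox [-1.9,12.8,-0.9] .. [8.4,14.1,13.7]
B = sphere(r=9.9) → bbox [-9.9,-9.9,-9.9] .. [9.9,9.9,9.9]
lo = A.lo+B.lo = [-1.9-9.9, 12.8-9.9, -0.9-9.9] = [-11.800,2.900,-10.800]
hi = A.hi+B.hi = [8.4+9.9, 14.1+9.9, 13.7+9.9] = [18.300,24.000,23.600]
diag = √(30.1²+21.1²+34.4²) = √2534.58 = 50.345

min=[-11.800,2.900,-10.800] max=[18.300,24.000,23.600] diag=50.345


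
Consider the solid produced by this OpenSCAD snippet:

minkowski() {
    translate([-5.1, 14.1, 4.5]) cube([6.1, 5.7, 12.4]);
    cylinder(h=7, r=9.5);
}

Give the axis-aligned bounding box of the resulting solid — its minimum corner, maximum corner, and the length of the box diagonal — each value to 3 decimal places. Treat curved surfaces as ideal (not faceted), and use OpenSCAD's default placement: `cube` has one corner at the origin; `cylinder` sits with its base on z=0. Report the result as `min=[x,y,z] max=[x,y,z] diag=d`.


A = translate([-5.1, 14.1, 4.5]) cube([6.1, 5.7, 12.4]) → bbox [-5.1,14.1,4.5] .. [1,19.8,16.9]
B = cylinder(h=7, r=9.5) → bbox [-9.5,-9.5,0] .. [9.5,9.5,7]
lo = A.lo+B.lo = [-5.1-9.5, 14.1-9.5, 4.5+0] = [-14.600,4.600,4.500]
hi = A.hi+B.hi = [1+9.5, 19.8+9.5, 16.9+7] = [10.500,29.300,23.900]
diag = √(25.1²+24.7²+19.4²) = √1616.46 = 40.205

min=[-14.600,4.600,4.500] max=[10.500,29.300,23.900] diag=40.205


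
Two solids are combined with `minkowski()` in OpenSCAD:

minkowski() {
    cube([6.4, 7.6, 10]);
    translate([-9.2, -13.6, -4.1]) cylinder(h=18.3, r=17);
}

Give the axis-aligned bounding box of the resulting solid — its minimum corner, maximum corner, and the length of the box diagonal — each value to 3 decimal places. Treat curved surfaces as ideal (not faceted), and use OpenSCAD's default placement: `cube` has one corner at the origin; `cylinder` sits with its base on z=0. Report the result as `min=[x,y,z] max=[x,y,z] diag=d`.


min=[-26.200,-30.600,-4.100] max=[14.200,11.000,24.200] diag=64.526

A = translate([-9.2, -13.6, -4.1]) cylinder(h=18.3, r=17) → bbox [-26.2,-30.6,-4.1] .. [7.8,3.4,14.2]
B = cube([6.4, 7.6, 10]) → bbox [0,0,0] .. [6.4,7.6,10]
lo = A.lo+B.lo = [-26.2+0, -30.6+0, -4.1+0] = [-26.200,-30.600,-4.100]
hi = A.hi+B.hi = [7.8+6.4, 3.4+7.6, 14.2+10] = [14.200,11.000,24.200]
diag = √(40.4²+41.6²+28.3²) = √4163.61 = 64.526


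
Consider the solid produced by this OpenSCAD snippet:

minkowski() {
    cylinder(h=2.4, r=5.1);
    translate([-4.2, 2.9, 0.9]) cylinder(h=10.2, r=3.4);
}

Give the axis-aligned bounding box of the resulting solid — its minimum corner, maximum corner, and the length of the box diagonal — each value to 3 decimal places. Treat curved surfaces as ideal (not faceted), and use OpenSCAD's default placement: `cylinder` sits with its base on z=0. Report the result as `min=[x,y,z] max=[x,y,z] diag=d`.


min=[-12.700,-5.600,0.900] max=[4.300,11.400,13.500] diag=27.143

A = translate([-4.2, 2.9, 0.9]) cylinder(h=10.2, r=3.4) → bbox [-7.6,-0.5,0.9] .. [-0.8,6.3,11.1]
B = cylinder(h=2.4, r=5.1) → bbox [-5.1,-5.1,0] .. [5.1,5.1,2.4]
lo = A.lo+B.lo = [-7.6-5.1, -0.5-5.1, 0.9+0] = [-12.700,-5.600,0.900]
hi = A.hi+B.hi = [-0.8+5.1, 6.3+5.1, 11.1+2.4] = [4.300,11.400,13.500]
diag = √(17²+17²+12.6²) = √736.76 = 27.143


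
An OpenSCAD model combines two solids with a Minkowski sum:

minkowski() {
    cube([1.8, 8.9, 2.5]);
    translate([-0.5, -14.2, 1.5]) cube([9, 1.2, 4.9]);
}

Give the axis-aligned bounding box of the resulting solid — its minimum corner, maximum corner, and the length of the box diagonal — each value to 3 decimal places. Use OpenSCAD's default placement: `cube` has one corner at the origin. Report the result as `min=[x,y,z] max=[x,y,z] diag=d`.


A = translate([-0.5, -14.2, 1.5]) cube([9, 1.2, 4.9]) → bbox [-0.5,-14.2,1.5] .. [8.5,-13,6.4]
B = cube([1.8, 8.9, 2.5]) → bbox [0,0,0] .. [1.8,8.9,2.5]
lo = A.lo+B.lo = [-0.5+0, -14.2+0, 1.5+0] = [-0.500,-14.200,1.500]
hi = A.hi+B.hi = [8.5+1.8, -13+8.9, 6.4+2.5] = [10.300,-4.100,8.900]
diag = √(10.8²+10.1²+7.4²) = √273.41 = 16.535

min=[-0.500,-14.200,1.500] max=[10.300,-4.100,8.900] diag=16.535


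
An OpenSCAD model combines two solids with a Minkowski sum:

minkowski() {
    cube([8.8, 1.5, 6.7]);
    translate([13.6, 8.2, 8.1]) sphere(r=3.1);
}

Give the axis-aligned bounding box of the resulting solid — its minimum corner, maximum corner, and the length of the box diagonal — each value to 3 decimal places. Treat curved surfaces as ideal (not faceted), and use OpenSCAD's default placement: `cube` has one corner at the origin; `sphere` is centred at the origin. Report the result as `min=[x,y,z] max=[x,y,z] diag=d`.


A = translate([13.6, 8.2, 8.1]) sphere(r=3.1) → bbox [10.5,5.1,5] .. [16.7,11.3,11.2]
B = cube([8.8, 1.5, 6.7]) → bbox [0,0,0] .. [8.8,1.5,6.7]
lo = A.lo+B.lo = [10.5+0, 5.1+0, 5+0] = [10.500,5.100,5.000]
hi = A.hi+B.hi = [16.7+8.8, 11.3+1.5, 11.2+6.7] = [25.500,12.800,17.900]
diag = √(15²+7.7²+12.9²) = √450.7 = 21.230

min=[10.500,5.100,5.000] max=[25.500,12.800,17.900] diag=21.230


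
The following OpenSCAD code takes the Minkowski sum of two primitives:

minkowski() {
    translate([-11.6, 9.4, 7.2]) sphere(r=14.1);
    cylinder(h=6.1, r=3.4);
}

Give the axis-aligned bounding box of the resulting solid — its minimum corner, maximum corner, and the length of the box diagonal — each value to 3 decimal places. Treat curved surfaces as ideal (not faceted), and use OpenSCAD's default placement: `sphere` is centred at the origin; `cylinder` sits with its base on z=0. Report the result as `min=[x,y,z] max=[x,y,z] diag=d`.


min=[-29.100,-8.100,-6.900] max=[5.900,26.900,27.400] diag=60.220

A = translate([-11.6, 9.4, 7.2]) sphere(r=14.1) → bbox [-25.7,-4.7,-6.9] .. [2.5,23.5,21.3]
B = cylinder(h=6.1, r=3.4) → bbox [-3.4,-3.4,0] .. [3.4,3.4,6.1]
lo = A.lo+B.lo = [-25.7-3.4, -4.7-3.4, -6.9+0] = [-29.100,-8.100,-6.900]
hi = A.hi+B.hi = [2.5+3.4, 23.5+3.4, 21.3+6.1] = [5.900,26.900,27.400]
diag = √(35²+35²+34.3²) = √3626.49 = 60.220


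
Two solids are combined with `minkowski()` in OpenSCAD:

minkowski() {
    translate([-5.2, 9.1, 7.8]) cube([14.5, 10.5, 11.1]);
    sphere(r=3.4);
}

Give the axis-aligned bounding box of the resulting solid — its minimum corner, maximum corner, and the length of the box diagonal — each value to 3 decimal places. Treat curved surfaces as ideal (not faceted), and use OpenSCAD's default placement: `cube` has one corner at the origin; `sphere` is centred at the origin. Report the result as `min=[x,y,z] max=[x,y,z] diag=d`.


A = translate([-5.2, 9.1, 7.8]) cube([14.5, 10.5, 11.1]) → bbox [-5.2,9.1,7.8] .. [9.3,19.6,18.9]
B = sphere(r=3.4) → bbox [-3.4,-3.4,-3.4] .. [3.4,3.4,3.4]
lo = A.lo+B.lo = [-5.2-3.4, 9.1-3.4, 7.8-3.4] = [-8.600,5.700,4.400]
hi = A.hi+B.hi = [9.3+3.4, 19.6+3.4, 18.9+3.4] = [12.700,23.000,22.300]
diag = √(21.3²+17.3²+17.9²) = √1073.39 = 32.763

min=[-8.600,5.700,4.400] max=[12.700,23.000,22.300] diag=32.763


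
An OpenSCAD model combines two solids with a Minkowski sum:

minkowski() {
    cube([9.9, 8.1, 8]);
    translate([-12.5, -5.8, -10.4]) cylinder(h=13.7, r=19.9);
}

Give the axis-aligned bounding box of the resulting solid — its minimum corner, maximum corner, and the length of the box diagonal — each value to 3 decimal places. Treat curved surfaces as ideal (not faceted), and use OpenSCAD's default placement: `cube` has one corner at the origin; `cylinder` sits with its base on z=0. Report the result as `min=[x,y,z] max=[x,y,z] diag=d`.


A = translate([-12.5, -5.8, -10.4]) cylinder(h=13.7, r=19.9) → bbox [-32.4,-25.7,-10.4] .. [7.4,14.1,3.3]
B = cube([9.9, 8.1, 8]) → bbox [0,0,0] .. [9.9,8.1,8]
lo = A.lo+B.lo = [-32.4+0, -25.7+0, -10.4+0] = [-32.400,-25.700,-10.400]
hi = A.hi+B.hi = [7.4+9.9, 14.1+8.1, 3.3+8] = [17.300,22.200,11.300]
diag = √(49.7²+47.9²+21.7²) = √5235.39 = 72.356

min=[-32.400,-25.700,-10.400] max=[17.300,22.200,11.300] diag=72.356


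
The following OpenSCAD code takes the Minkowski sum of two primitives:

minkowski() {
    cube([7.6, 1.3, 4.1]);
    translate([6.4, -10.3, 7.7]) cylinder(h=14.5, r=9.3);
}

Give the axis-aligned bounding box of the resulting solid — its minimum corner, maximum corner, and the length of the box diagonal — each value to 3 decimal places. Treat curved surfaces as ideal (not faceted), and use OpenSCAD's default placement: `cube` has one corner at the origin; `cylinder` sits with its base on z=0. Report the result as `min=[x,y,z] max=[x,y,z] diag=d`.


A = translate([6.4, -10.3, 7.7]) cylinder(h=14.5, r=9.3) → bbox [-2.9,-19.6,7.7] .. [15.7,-1,22.2]
B = cube([7.6, 1.3, 4.1]) → bbox [0,0,0] .. [7.6,1.3,4.1]
lo = A.lo+B.lo = [-2.9+0, -19.6+0, 7.7+0] = [-2.900,-19.600,7.700]
hi = A.hi+B.hi = [15.7+7.6, -1+1.3, 22.2+4.1] = [23.300,0.300,26.300]
diag = √(26.2²+19.9²+18.6²) = √1428.41 = 37.794

min=[-2.900,-19.600,7.700] max=[23.300,0.300,26.300] diag=37.794


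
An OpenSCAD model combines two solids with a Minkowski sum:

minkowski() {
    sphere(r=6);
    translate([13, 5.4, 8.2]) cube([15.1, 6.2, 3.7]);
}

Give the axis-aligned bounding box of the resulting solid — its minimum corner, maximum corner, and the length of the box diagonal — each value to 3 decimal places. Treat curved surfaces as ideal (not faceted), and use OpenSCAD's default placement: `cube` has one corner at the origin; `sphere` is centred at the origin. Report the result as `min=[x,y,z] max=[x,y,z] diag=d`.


A = translate([13, 5.4, 8.2]) cube([15.1, 6.2, 3.7]) → bbox [13,5.4,8.2] .. [28.1,11.6,11.9]
B = sphere(r=6) → bbox [-6,-6,-6] .. [6,6,6]
lo = A.lo+B.lo = [13-6, 5.4-6, 8.2-6] = [7.000,-0.600,2.200]
hi = A.hi+B.hi = [28.1+6, 11.6+6, 11.9+6] = [34.100,17.600,17.900]
diag = √(27.1²+18.2²+15.7²) = √1312.14 = 36.223

min=[7.000,-0.600,2.200] max=[34.100,17.600,17.900] diag=36.223


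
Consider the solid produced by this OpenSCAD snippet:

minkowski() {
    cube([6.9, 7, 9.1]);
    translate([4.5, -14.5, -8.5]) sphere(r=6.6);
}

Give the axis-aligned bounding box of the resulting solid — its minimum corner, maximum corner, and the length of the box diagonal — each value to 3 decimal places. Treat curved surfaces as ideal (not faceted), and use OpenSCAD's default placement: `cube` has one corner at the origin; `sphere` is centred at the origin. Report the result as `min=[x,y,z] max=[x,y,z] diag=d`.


min=[-2.100,-21.100,-15.100] max=[18.000,-0.900,7.200] diag=36.185

A = translate([4.5, -14.5, -8.5]) sphere(r=6.6) → bbox [-2.1,-21.1,-15.1] .. [11.1,-7.9,-1.9]
B = cube([6.9, 7, 9.1]) → bbox [0,0,0] .. [6.9,7,9.1]
lo = A.lo+B.lo = [-2.1+0, -21.1+0, -15.1+0] = [-2.100,-21.100,-15.100]
hi = A.hi+B.hi = [11.1+6.9, -7.9+7, -1.9+9.1] = [18.000,-0.900,7.200]
diag = √(20.1²+20.2²+22.3²) = √1309.34 = 36.185


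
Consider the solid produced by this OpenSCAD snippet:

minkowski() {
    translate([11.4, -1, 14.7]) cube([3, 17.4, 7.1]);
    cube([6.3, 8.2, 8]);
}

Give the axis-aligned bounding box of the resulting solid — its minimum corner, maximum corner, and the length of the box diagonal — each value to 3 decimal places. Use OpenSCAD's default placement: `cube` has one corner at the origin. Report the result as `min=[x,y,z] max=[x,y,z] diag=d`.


A = translate([11.4, -1, 14.7]) cube([3, 17.4, 7.1]) → bbox [11.4,-1,14.7] .. [14.4,16.4,21.8]
B = cube([6.3, 8.2, 8]) → bbox [0,0,0] .. [6.3,8.2,8]
lo = A.lo+B.lo = [11.4+0, -1+0, 14.7+0] = [11.400,-1.000,14.700]
hi = A.hi+B.hi = [14.4+6.3, 16.4+8.2, 21.8+8] = [20.700,24.600,29.800]
diag = √(9.3²+25.6²+15.1²) = √969.86 = 31.143

min=[11.400,-1.000,14.700] max=[20.700,24.600,29.800] diag=31.143


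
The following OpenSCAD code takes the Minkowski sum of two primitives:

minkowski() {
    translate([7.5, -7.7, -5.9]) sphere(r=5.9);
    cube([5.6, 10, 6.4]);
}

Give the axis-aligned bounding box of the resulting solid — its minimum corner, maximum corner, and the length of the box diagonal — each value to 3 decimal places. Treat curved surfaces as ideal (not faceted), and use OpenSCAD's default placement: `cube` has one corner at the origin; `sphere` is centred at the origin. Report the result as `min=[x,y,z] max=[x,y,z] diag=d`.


A = translate([7.5, -7.7, -5.9]) sphere(r=5.9) → bbox [1.6,-13.6,-11.8] .. [13.4,-1.8,0]
B = cube([5.6, 10, 6.4]) → bbox [0,0,0] .. [5.6,10,6.4]
lo = A.lo+B.lo = [1.6+0, -13.6+0, -11.8+0] = [1.600,-13.600,-11.800]
hi = A.hi+B.hi = [13.4+5.6, -1.8+10, 0+6.4] = [19.000,8.200,6.400]
diag = √(17.4²+21.8²+18.2²) = √1109.24 = 33.305

min=[1.600,-13.600,-11.800] max=[19.000,8.200,6.400] diag=33.305


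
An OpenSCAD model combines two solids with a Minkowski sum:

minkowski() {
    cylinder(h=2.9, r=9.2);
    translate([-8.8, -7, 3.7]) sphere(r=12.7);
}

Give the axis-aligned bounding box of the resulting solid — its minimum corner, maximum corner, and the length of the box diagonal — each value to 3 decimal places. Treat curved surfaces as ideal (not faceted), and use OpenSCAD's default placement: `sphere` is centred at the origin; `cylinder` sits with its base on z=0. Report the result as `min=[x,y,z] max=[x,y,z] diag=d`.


A = translate([-8.8, -7, 3.7]) sphere(r=12.7) → bbox [-21.5,-19.7,-9] .. [3.9,5.7,16.4]
B = cylinder(h=2.9, r=9.2) → bbox [-9.2,-9.2,0] .. [9.2,9.2,2.9]
lo = A.lo+B.lo = [-21.5-9.2, -19.7-9.2, -9+0] = [-30.700,-28.900,-9.000]
hi = A.hi+B.hi = [3.9+9.2, 5.7+9.2, 16.4+2.9] = [13.100,14.900,19.300]
diag = √(43.8²+43.8²+28.3²) = √4637.77 = 68.101

min=[-30.700,-28.900,-9.000] max=[13.100,14.900,19.300] diag=68.101


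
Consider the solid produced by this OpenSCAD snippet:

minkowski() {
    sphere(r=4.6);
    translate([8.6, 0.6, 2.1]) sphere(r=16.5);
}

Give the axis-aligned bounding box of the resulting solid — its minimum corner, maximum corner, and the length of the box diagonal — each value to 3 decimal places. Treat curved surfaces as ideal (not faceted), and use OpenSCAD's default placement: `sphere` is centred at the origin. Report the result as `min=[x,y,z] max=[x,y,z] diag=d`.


min=[-12.500,-20.500,-19.000] max=[29.700,21.700,23.200] diag=73.093

A = translate([8.6, 0.6, 2.1]) sphere(r=16.5) → bbox [-7.9,-15.9,-14.4] .. [25.1,17.1,18.6]
B = sphere(r=4.6) → bbox [-4.6,-4.6,-4.6] .. [4.6,4.6,4.6]
lo = A.lo+B.lo = [-7.9-4.6, -15.9-4.6, -14.4-4.6] = [-12.500,-20.500,-19.000]
hi = A.hi+B.hi = [25.1+4.6, 17.1+4.6, 18.6+4.6] = [29.700,21.700,23.200]
diag = √(42.2²+42.2²+42.2²) = √5342.52 = 73.093


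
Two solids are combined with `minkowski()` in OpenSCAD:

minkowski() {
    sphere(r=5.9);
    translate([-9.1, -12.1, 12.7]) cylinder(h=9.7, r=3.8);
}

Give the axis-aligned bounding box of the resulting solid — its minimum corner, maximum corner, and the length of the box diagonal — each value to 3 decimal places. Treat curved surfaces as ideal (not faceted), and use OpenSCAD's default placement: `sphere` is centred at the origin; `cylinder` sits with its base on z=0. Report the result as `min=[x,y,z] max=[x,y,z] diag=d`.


A = translate([-9.1, -12.1, 12.7]) cylinder(h=9.7, r=3.8) → bbox [-12.9,-15.9,12.7] .. [-5.3,-8.3,22.4]
B = sphere(r=5.9) → bbox [-5.9,-5.9,-5.9] .. [5.9,5.9,5.9]
lo = A.lo+B.lo = [-12.9-5.9, -15.9-5.9, 12.7-5.9] = [-18.800,-21.800,6.800]
hi = A.hi+B.hi = [-5.3+5.9, -8.3+5.9, 22.4+5.9] = [0.600,-2.400,28.300]
diag = √(19.4²+19.4²+21.5²) = √1214.97 = 34.856

min=[-18.800,-21.800,6.800] max=[0.600,-2.400,28.300] diag=34.856


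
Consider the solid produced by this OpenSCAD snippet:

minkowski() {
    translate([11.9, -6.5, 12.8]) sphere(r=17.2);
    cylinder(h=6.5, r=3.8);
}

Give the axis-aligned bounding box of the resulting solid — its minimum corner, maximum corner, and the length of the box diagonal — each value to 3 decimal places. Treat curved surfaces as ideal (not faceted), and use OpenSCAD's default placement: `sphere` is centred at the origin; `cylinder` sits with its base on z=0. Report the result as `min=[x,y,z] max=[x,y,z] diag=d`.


min=[-9.100,-27.500,-4.400] max=[32.900,14.500,36.500] diag=72.117

A = translate([11.9, -6.5, 12.8]) sphere(r=17.2) → bbox [-5.3,-23.7,-4.4] .. [29.1,10.7,30]
B = cylinder(h=6.5, r=3.8) → bbox [-3.8,-3.8,0] .. [3.8,3.8,6.5]
lo = A.lo+B.lo = [-5.3-3.8, -23.7-3.8, -4.4+0] = [-9.100,-27.500,-4.400]
hi = A.hi+B.hi = [29.1+3.8, 10.7+3.8, 30+6.5] = [32.900,14.500,36.500]
diag = √(42²+42²+40.9²) = √5200.81 = 72.117


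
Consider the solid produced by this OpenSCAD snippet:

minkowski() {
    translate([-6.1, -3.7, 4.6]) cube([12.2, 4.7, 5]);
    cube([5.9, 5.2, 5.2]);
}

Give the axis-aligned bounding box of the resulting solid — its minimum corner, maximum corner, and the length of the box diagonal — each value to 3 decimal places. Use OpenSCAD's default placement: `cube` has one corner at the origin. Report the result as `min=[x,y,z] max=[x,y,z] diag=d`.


min=[-6.100,-3.700,4.600] max=[12.000,6.200,14.800] diag=23.014

A = translate([-6.1, -3.7, 4.6]) cube([12.2, 4.7, 5]) → bbox [-6.1,-3.7,4.6] .. [6.1,1,9.6]
B = cube([5.9, 5.2, 5.2]) → bbox [0,0,0] .. [5.9,5.2,5.2]
lo = A.lo+B.lo = [-6.1+0, -3.7+0, 4.6+0] = [-6.100,-3.700,4.600]
hi = A.hi+B.hi = [6.1+5.9, 1+5.2, 9.6+5.2] = [12.000,6.200,14.800]
diag = √(18.1²+9.9²+10.2²) = √529.66 = 23.014


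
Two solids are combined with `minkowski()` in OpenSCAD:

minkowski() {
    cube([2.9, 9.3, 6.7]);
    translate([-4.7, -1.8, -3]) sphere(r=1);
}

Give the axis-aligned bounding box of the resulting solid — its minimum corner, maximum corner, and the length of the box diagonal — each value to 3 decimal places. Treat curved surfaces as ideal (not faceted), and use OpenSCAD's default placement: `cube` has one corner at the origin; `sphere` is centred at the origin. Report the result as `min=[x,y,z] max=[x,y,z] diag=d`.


A = translate([-4.7, -1.8, -3]) sphere(r=1) → bbox [-5.7,-2.8,-4] .. [-3.7,-0.8,-2]
B = cube([2.9, 9.3, 6.7]) → bbox [0,0,0] .. [2.9,9.3,6.7]
lo = A.lo+B.lo = [-5.7+0, -2.8+0, -4+0] = [-5.700,-2.800,-4.000]
hi = A.hi+B.hi = [-3.7+2.9, -0.8+9.3, -2+6.7] = [-0.800,8.500,4.700]
diag = √(4.9²+11.3²+8.7²) = √227.39 = 15.079

min=[-5.700,-2.800,-4.000] max=[-0.800,8.500,4.700] diag=15.079


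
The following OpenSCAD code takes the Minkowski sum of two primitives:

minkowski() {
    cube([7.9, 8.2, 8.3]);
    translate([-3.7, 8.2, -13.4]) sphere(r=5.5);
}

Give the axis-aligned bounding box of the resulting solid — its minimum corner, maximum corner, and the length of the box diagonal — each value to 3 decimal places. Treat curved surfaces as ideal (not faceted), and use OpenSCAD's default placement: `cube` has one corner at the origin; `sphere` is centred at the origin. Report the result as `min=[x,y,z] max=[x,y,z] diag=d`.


min=[-9.200,2.700,-18.900] max=[9.700,21.900,0.400] diag=33.141

A = translate([-3.7, 8.2, -13.4]) sphere(r=5.5) → bbox [-9.2,2.7,-18.9] .. [1.8,13.7,-7.9]
B = cube([7.9, 8.2, 8.3]) → bbox [0,0,0] .. [7.9,8.2,8.3]
lo = A.lo+B.lo = [-9.2+0, 2.7+0, -18.9+0] = [-9.200,2.700,-18.900]
hi = A.hi+B.hi = [1.8+7.9, 13.7+8.2, -7.9+8.3] = [9.700,21.900,0.400]
diag = √(18.9²+19.2²+19.3²) = √1098.34 = 33.141


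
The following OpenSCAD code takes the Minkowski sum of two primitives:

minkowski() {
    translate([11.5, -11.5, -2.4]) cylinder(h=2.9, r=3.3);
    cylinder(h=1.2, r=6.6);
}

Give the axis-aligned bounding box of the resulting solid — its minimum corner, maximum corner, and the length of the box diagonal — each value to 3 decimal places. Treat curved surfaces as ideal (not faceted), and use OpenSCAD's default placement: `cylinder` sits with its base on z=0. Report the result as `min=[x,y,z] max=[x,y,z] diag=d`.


A = translate([11.5, -11.5, -2.4]) cylinder(h=2.9, r=3.3) → bbox [8.2,-14.8,-2.4] .. [14.8,-8.2,0.5]
B = cylinder(h=1.2, r=6.6) → bbox [-6.6,-6.6,0] .. [6.6,6.6,1.2]
lo = A.lo+B.lo = [8.2-6.6, -14.8-6.6, -2.4+0] = [1.600,-21.400,-2.400]
hi = A.hi+B.hi = [14.8+6.6, -8.2+6.6, 0.5+1.2] = [21.400,-1.600,1.700]
diag = √(19.8²+19.8²+4.1²) = √800.89 = 28.300

min=[1.600,-21.400,-2.400] max=[21.400,-1.600,1.700] diag=28.300


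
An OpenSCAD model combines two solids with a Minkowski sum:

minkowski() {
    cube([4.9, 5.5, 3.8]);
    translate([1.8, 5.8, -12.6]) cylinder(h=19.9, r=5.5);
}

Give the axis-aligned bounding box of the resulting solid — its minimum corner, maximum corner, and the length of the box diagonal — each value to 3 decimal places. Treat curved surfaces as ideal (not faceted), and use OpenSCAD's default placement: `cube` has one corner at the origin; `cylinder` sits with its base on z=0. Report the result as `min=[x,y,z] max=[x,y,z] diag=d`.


min=[-3.700,0.300,-12.600] max=[12.200,16.800,11.100] diag=32.966

A = translate([1.8, 5.8, -12.6]) cylinder(h=19.9, r=5.5) → bbox [-3.7,0.3,-12.6] .. [7.3,11.3,7.3]
B = cube([4.9, 5.5, 3.8]) → bbox [0,0,0] .. [4.9,5.5,3.8]
lo = A.lo+B.lo = [-3.7+0, 0.3+0, -12.6+0] = [-3.700,0.300,-12.600]
hi = A.hi+B.hi = [7.3+4.9, 11.3+5.5, 7.3+3.8] = [12.200,16.800,11.100]
diag = √(15.9²+16.5²+23.7²) = √1086.75 = 32.966


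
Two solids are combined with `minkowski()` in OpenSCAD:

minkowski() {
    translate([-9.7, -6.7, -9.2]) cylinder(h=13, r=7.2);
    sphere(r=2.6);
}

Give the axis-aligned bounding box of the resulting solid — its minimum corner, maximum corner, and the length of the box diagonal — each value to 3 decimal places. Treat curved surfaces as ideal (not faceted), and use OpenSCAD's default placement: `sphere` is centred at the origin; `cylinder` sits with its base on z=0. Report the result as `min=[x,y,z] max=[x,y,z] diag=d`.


min=[-19.500,-16.500,-11.800] max=[0.100,3.100,6.400] diag=33.160

A = translate([-9.7, -6.7, -9.2]) cylinder(h=13, r=7.2) → bbox [-16.9,-13.9,-9.2] .. [-2.5,0.5,3.8]
B = sphere(r=2.6) → bbox [-2.6,-2.6,-2.6] .. [2.6,2.6,2.6]
lo = A.lo+B.lo = [-16.9-2.6, -13.9-2.6, -9.2-2.6] = [-19.500,-16.500,-11.800]
hi = A.hi+B.hi = [-2.5+2.6, 0.5+2.6, 3.8+2.6] = [0.100,3.100,6.400]
diag = √(19.6²+19.6²+18.2²) = √1099.56 = 33.160
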